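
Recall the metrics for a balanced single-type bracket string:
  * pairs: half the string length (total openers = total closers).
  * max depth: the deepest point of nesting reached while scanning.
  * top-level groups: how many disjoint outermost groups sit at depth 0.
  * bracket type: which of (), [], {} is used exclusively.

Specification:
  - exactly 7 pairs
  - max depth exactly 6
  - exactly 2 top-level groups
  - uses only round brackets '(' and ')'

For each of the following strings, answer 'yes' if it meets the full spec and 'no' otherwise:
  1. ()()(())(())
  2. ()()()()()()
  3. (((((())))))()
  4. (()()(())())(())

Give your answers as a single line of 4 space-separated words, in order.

Answer: no no yes no

Derivation:
String 1 '()()(())(())': depth seq [1 0 1 0 1 2 1 0 1 2 1 0]
  -> pairs=6 depth=2 groups=4 -> no
String 2 '()()()()()()': depth seq [1 0 1 0 1 0 1 0 1 0 1 0]
  -> pairs=6 depth=1 groups=6 -> no
String 3 '(((((())))))()': depth seq [1 2 3 4 5 6 5 4 3 2 1 0 1 0]
  -> pairs=7 depth=6 groups=2 -> yes
String 4 '(()()(())())(())': depth seq [1 2 1 2 1 2 3 2 1 2 1 0 1 2 1 0]
  -> pairs=8 depth=3 groups=2 -> no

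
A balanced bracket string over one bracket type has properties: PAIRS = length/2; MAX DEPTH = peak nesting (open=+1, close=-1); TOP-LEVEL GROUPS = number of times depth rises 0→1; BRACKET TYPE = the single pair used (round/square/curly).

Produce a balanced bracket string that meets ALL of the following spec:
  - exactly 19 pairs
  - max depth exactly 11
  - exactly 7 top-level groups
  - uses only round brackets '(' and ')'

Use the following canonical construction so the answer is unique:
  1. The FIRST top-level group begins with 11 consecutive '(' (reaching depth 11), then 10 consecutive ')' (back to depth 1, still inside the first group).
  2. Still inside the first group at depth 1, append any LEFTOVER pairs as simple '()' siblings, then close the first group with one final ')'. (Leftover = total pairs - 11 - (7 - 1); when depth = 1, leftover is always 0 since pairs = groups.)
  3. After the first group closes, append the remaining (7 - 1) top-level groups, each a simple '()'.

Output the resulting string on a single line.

Spec: pairs=19 depth=11 groups=7
Leftover pairs = 19 - 11 - (7-1) = 2
First group: deep chain of depth 11 + 2 sibling pairs
Remaining 6 groups: simple '()' each

Answer: ((((((((((())))))))))()())()()()()()()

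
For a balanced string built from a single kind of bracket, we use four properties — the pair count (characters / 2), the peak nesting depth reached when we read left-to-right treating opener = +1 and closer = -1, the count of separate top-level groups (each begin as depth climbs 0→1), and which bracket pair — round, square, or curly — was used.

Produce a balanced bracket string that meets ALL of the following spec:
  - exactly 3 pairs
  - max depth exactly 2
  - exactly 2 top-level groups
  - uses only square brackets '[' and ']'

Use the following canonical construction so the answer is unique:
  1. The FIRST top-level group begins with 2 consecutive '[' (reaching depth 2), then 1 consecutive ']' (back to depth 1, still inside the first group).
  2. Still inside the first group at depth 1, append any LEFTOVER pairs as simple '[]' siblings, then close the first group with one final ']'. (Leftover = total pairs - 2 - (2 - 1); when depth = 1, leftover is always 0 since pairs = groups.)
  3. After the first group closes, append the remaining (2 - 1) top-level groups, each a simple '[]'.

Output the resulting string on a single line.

Answer: [[]][]

Derivation:
Spec: pairs=3 depth=2 groups=2
Leftover pairs = 3 - 2 - (2-1) = 0
First group: deep chain of depth 2 + 0 sibling pairs
Remaining 1 groups: simple '[]' each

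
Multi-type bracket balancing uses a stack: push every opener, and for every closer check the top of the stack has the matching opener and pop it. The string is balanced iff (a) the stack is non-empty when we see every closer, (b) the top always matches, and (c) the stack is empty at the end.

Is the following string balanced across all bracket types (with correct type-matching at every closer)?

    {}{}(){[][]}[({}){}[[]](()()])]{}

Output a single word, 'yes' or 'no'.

pos 0: push '{'; stack = {
pos 1: '}' matches '{'; pop; stack = (empty)
pos 2: push '{'; stack = {
pos 3: '}' matches '{'; pop; stack = (empty)
pos 4: push '('; stack = (
pos 5: ')' matches '('; pop; stack = (empty)
pos 6: push '{'; stack = {
pos 7: push '['; stack = {[
pos 8: ']' matches '['; pop; stack = {
pos 9: push '['; stack = {[
pos 10: ']' matches '['; pop; stack = {
pos 11: '}' matches '{'; pop; stack = (empty)
pos 12: push '['; stack = [
pos 13: push '('; stack = [(
pos 14: push '{'; stack = [({
pos 15: '}' matches '{'; pop; stack = [(
pos 16: ')' matches '('; pop; stack = [
pos 17: push '{'; stack = [{
pos 18: '}' matches '{'; pop; stack = [
pos 19: push '['; stack = [[
pos 20: push '['; stack = [[[
pos 21: ']' matches '['; pop; stack = [[
pos 22: ']' matches '['; pop; stack = [
pos 23: push '('; stack = [(
pos 24: push '('; stack = [((
pos 25: ')' matches '('; pop; stack = [(
pos 26: push '('; stack = [((
pos 27: ')' matches '('; pop; stack = [(
pos 28: saw closer ']' but top of stack is '(' (expected ')') → INVALID
Verdict: type mismatch at position 28: ']' closes '(' → no

Answer: no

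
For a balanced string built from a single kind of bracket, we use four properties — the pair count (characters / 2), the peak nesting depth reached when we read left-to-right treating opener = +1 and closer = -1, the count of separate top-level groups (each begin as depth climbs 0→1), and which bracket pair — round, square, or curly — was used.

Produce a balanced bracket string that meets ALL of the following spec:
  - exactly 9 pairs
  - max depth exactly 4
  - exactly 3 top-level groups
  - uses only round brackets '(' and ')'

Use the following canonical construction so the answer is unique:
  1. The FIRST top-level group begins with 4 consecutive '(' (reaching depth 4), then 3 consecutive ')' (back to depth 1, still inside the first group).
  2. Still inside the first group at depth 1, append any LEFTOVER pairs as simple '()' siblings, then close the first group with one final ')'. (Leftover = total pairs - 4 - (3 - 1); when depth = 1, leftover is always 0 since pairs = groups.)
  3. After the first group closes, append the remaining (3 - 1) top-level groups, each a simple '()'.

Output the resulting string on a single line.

Answer: (((()))()()())()()

Derivation:
Spec: pairs=9 depth=4 groups=3
Leftover pairs = 9 - 4 - (3-1) = 3
First group: deep chain of depth 4 + 3 sibling pairs
Remaining 2 groups: simple '()' each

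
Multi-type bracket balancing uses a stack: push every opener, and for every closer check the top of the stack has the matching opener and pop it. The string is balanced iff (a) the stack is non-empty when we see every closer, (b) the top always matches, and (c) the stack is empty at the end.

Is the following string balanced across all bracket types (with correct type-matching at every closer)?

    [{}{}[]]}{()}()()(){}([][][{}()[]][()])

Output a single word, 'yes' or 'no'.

Answer: no

Derivation:
pos 0: push '['; stack = [
pos 1: push '{'; stack = [{
pos 2: '}' matches '{'; pop; stack = [
pos 3: push '{'; stack = [{
pos 4: '}' matches '{'; pop; stack = [
pos 5: push '['; stack = [[
pos 6: ']' matches '['; pop; stack = [
pos 7: ']' matches '['; pop; stack = (empty)
pos 8: saw closer '}' but stack is empty → INVALID
Verdict: unmatched closer '}' at position 8 → no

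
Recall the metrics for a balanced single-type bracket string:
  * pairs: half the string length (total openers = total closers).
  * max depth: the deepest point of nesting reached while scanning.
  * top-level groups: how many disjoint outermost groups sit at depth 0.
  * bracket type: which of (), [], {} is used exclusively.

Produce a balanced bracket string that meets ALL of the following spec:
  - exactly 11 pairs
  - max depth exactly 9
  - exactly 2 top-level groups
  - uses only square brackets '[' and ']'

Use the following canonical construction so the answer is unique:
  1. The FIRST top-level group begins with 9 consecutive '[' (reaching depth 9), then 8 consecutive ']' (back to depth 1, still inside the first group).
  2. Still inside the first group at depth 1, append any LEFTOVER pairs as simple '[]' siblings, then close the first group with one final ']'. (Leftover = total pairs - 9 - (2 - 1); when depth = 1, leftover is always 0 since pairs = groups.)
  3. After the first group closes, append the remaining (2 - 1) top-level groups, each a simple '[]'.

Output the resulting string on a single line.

Spec: pairs=11 depth=9 groups=2
Leftover pairs = 11 - 9 - (2-1) = 1
First group: deep chain of depth 9 + 1 sibling pairs
Remaining 1 groups: simple '[]' each

Answer: [[[[[[[[[]]]]]]]][]][]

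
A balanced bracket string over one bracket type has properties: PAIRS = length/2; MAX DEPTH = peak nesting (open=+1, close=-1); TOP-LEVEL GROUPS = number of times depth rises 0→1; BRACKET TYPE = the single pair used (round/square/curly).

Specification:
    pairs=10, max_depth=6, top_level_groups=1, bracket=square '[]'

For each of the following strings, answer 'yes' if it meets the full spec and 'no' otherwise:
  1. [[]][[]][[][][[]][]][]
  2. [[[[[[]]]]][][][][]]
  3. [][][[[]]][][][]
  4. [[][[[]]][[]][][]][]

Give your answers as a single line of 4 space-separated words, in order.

String 1 '[[]][[]][[][][[]][]][]': depth seq [1 2 1 0 1 2 1 0 1 2 1 2 1 2 3 2 1 2 1 0 1 0]
  -> pairs=11 depth=3 groups=4 -> no
String 2 '[[[[[[]]]]][][][][]]': depth seq [1 2 3 4 5 6 5 4 3 2 1 2 1 2 1 2 1 2 1 0]
  -> pairs=10 depth=6 groups=1 -> yes
String 3 '[][][[[]]][][][]': depth seq [1 0 1 0 1 2 3 2 1 0 1 0 1 0 1 0]
  -> pairs=8 depth=3 groups=6 -> no
String 4 '[[][[[]]][[]][][]][]': depth seq [1 2 1 2 3 4 3 2 1 2 3 2 1 2 1 2 1 0 1 0]
  -> pairs=10 depth=4 groups=2 -> no

Answer: no yes no no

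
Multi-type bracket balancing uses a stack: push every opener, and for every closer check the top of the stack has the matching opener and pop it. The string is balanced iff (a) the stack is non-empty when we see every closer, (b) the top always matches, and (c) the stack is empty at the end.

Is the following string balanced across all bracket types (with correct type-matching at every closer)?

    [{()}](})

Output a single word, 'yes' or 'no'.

Answer: no

Derivation:
pos 0: push '['; stack = [
pos 1: push '{'; stack = [{
pos 2: push '('; stack = [{(
pos 3: ')' matches '('; pop; stack = [{
pos 4: '}' matches '{'; pop; stack = [
pos 5: ']' matches '['; pop; stack = (empty)
pos 6: push '('; stack = (
pos 7: saw closer '}' but top of stack is '(' (expected ')') → INVALID
Verdict: type mismatch at position 7: '}' closes '(' → no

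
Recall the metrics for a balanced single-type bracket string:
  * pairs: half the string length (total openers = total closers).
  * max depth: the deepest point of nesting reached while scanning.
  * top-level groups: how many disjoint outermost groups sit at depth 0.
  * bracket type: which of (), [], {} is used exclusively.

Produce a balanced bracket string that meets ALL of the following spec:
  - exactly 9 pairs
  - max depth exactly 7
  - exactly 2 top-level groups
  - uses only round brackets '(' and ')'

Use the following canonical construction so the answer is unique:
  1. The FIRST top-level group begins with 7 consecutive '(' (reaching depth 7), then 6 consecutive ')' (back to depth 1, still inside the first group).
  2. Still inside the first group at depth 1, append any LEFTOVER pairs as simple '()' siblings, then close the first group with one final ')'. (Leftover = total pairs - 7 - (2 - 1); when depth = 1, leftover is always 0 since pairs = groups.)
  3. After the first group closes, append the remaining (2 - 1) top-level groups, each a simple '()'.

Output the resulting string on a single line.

Answer: ((((((())))))())()

Derivation:
Spec: pairs=9 depth=7 groups=2
Leftover pairs = 9 - 7 - (2-1) = 1
First group: deep chain of depth 7 + 1 sibling pairs
Remaining 1 groups: simple '()' each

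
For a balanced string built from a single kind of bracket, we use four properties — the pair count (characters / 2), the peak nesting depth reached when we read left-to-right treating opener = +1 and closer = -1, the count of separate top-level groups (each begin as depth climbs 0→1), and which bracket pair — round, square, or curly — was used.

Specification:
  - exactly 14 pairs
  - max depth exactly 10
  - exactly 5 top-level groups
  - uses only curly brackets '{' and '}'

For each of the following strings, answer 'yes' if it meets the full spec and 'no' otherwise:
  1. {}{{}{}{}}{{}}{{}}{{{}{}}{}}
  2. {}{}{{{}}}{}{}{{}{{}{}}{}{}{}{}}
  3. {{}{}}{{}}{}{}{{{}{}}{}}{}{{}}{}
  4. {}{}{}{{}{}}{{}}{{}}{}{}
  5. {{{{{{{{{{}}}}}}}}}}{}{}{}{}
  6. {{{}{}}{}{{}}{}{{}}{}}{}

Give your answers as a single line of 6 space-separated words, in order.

Answer: no no no no yes no

Derivation:
String 1 '{}{{}{}{}}{{}}{{}}{{{}{}}{}}': depth seq [1 0 1 2 1 2 1 2 1 0 1 2 1 0 1 2 1 0 1 2 3 2 3 2 1 2 1 0]
  -> pairs=14 depth=3 groups=5 -> no
String 2 '{}{}{{{}}}{}{}{{}{{}{}}{}{}{}{}}': depth seq [1 0 1 0 1 2 3 2 1 0 1 0 1 0 1 2 1 2 3 2 3 2 1 2 1 2 1 2 1 2 1 0]
  -> pairs=16 depth=3 groups=6 -> no
String 3 '{{}{}}{{}}{}{}{{{}{}}{}}{}{{}}{}': depth seq [1 2 1 2 1 0 1 2 1 0 1 0 1 0 1 2 3 2 3 2 1 2 1 0 1 0 1 2 1 0 1 0]
  -> pairs=16 depth=3 groups=8 -> no
String 4 '{}{}{}{{}{}}{{}}{{}}{}{}': depth seq [1 0 1 0 1 0 1 2 1 2 1 0 1 2 1 0 1 2 1 0 1 0 1 0]
  -> pairs=12 depth=2 groups=8 -> no
String 5 '{{{{{{{{{{}}}}}}}}}}{}{}{}{}': depth seq [1 2 3 4 5 6 7 8 9 10 9 8 7 6 5 4 3 2 1 0 1 0 1 0 1 0 1 0]
  -> pairs=14 depth=10 groups=5 -> yes
String 6 '{{{}{}}{}{{}}{}{{}}{}}{}': depth seq [1 2 3 2 3 2 1 2 1 2 3 2 1 2 1 2 3 2 1 2 1 0 1 0]
  -> pairs=12 depth=3 groups=2 -> no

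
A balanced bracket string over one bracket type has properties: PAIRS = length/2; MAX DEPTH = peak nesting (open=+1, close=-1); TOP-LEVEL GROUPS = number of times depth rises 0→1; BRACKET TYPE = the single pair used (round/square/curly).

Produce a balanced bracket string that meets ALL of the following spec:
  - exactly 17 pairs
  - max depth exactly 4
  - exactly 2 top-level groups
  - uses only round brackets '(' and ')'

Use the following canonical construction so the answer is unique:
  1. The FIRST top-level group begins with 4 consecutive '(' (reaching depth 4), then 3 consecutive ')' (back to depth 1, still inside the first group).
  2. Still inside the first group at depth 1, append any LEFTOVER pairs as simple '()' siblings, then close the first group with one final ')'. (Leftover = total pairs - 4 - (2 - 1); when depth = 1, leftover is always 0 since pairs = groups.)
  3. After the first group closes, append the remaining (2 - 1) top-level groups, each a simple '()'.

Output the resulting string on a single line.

Spec: pairs=17 depth=4 groups=2
Leftover pairs = 17 - 4 - (2-1) = 12
First group: deep chain of depth 4 + 12 sibling pairs
Remaining 1 groups: simple '()' each

Answer: (((()))()()()()()()()()()()()())()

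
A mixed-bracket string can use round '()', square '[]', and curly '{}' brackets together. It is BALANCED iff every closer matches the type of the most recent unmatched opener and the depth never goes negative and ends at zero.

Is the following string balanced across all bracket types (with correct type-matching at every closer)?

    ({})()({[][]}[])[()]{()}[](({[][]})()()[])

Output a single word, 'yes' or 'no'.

pos 0: push '('; stack = (
pos 1: push '{'; stack = ({
pos 2: '}' matches '{'; pop; stack = (
pos 3: ')' matches '('; pop; stack = (empty)
pos 4: push '('; stack = (
pos 5: ')' matches '('; pop; stack = (empty)
pos 6: push '('; stack = (
pos 7: push '{'; stack = ({
pos 8: push '['; stack = ({[
pos 9: ']' matches '['; pop; stack = ({
pos 10: push '['; stack = ({[
pos 11: ']' matches '['; pop; stack = ({
pos 12: '}' matches '{'; pop; stack = (
pos 13: push '['; stack = ([
pos 14: ']' matches '['; pop; stack = (
pos 15: ')' matches '('; pop; stack = (empty)
pos 16: push '['; stack = [
pos 17: push '('; stack = [(
pos 18: ')' matches '('; pop; stack = [
pos 19: ']' matches '['; pop; stack = (empty)
pos 20: push '{'; stack = {
pos 21: push '('; stack = {(
pos 22: ')' matches '('; pop; stack = {
pos 23: '}' matches '{'; pop; stack = (empty)
pos 24: push '['; stack = [
pos 25: ']' matches '['; pop; stack = (empty)
pos 26: push '('; stack = (
pos 27: push '('; stack = ((
pos 28: push '{'; stack = (({
pos 29: push '['; stack = (({[
pos 30: ']' matches '['; pop; stack = (({
pos 31: push '['; stack = (({[
pos 32: ']' matches '['; pop; stack = (({
pos 33: '}' matches '{'; pop; stack = ((
pos 34: ')' matches '('; pop; stack = (
pos 35: push '('; stack = ((
pos 36: ')' matches '('; pop; stack = (
pos 37: push '('; stack = ((
pos 38: ')' matches '('; pop; stack = (
pos 39: push '['; stack = ([
pos 40: ']' matches '['; pop; stack = (
pos 41: ')' matches '('; pop; stack = (empty)
end: stack empty → VALID
Verdict: properly nested → yes

Answer: yes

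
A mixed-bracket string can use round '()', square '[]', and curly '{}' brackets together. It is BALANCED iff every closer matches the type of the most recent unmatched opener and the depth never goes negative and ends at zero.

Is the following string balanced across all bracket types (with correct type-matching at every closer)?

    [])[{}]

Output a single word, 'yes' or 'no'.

Answer: no

Derivation:
pos 0: push '['; stack = [
pos 1: ']' matches '['; pop; stack = (empty)
pos 2: saw closer ')' but stack is empty → INVALID
Verdict: unmatched closer ')' at position 2 → no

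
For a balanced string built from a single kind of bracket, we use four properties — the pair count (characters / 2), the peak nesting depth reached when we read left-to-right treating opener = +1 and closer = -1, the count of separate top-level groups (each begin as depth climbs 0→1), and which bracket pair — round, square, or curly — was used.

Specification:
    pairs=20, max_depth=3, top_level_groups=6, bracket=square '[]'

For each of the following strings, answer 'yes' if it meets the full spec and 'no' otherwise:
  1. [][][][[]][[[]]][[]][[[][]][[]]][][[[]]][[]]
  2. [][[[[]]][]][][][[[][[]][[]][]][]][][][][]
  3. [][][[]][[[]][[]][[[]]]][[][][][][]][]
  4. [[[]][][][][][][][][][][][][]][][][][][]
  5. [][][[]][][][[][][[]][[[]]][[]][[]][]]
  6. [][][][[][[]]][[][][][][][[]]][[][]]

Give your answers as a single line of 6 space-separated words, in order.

String 1 '[][][][[]][[[]]][[]][[[][]][[]]][][[[]]][[]]': depth seq [1 0 1 0 1 0 1 2 1 0 1 2 3 2 1 0 1 2 1 0 1 2 3 2 3 2 1 2 3 2 1 0 1 0 1 2 3 2 1 0 1 2 1 0]
  -> pairs=22 depth=3 groups=10 -> no
String 2 '[][[[[]]][]][][][[[][[]][[]][]][]][][][][]': depth seq [1 0 1 2 3 4 3 2 1 2 1 0 1 0 1 0 1 2 3 2 3 4 3 2 3 4 3 2 3 2 1 2 1 0 1 0 1 0 1 0 1 0]
  -> pairs=21 depth=4 groups=9 -> no
String 3 '[][][[]][[[]][[]][[[]]]][[][][][][]][]': depth seq [1 0 1 0 1 2 1 0 1 2 3 2 1 2 3 2 1 2 3 4 3 2 1 0 1 2 1 2 1 2 1 2 1 2 1 0 1 0]
  -> pairs=19 depth=4 groups=6 -> no
String 4 '[[[]][][][][][][][][][][][][]][][][][][]': depth seq [1 2 3 2 1 2 1 2 1 2 1 2 1 2 1 2 1 2 1 2 1 2 1 2 1 2 1 2 1 0 1 0 1 0 1 0 1 0 1 0]
  -> pairs=20 depth=3 groups=6 -> yes
String 5 '[][][[]][][][[][][[]][[[]]][[]][[]][]]': depth seq [1 0 1 0 1 2 1 0 1 0 1 0 1 2 1 2 1 2 3 2 1 2 3 4 3 2 1 2 3 2 1 2 3 2 1 2 1 0]
  -> pairs=19 depth=4 groups=6 -> no
String 6 '[][][][[][[]]][[][][][][][[]]][[][]]': depth seq [1 0 1 0 1 0 1 2 1 2 3 2 1 0 1 2 1 2 1 2 1 2 1 2 1 2 3 2 1 0 1 2 1 2 1 0]
  -> pairs=18 depth=3 groups=6 -> no

Answer: no no no yes no no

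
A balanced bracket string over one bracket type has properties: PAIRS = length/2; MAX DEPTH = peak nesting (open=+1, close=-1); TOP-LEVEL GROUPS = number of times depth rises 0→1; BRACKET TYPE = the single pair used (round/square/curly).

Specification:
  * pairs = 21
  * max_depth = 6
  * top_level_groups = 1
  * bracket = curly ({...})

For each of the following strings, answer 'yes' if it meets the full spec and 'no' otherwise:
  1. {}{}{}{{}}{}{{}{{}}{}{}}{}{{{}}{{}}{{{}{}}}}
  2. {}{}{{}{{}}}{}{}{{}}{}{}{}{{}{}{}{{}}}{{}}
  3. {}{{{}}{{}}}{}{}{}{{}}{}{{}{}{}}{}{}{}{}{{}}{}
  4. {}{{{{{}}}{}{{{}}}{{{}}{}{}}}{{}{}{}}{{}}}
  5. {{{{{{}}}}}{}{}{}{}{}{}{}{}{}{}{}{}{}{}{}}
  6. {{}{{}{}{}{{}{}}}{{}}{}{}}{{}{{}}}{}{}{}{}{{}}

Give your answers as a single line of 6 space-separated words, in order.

String 1 '{}{}{}{{}}{}{{}{{}}{}{}}{}{{{}}{{}}{{{}{}}}}': depth seq [1 0 1 0 1 0 1 2 1 0 1 0 1 2 1 2 3 2 1 2 1 2 1 0 1 0 1 2 3 2 1 2 3 2 1 2 3 4 3 4 3 2 1 0]
  -> pairs=22 depth=4 groups=8 -> no
String 2 '{}{}{{}{{}}}{}{}{{}}{}{}{}{{}{}{}{{}}}{{}}': depth seq [1 0 1 0 1 2 1 2 3 2 1 0 1 0 1 0 1 2 1 0 1 0 1 0 1 0 1 2 1 2 1 2 1 2 3 2 1 0 1 2 1 0]
  -> pairs=21 depth=3 groups=11 -> no
String 3 '{}{{{}}{{}}}{}{}{}{{}}{}{{}{}{}}{}{}{}{}{{}}{}': depth seq [1 0 1 2 3 2 1 2 3 2 1 0 1 0 1 0 1 0 1 2 1 0 1 0 1 2 1 2 1 2 1 0 1 0 1 0 1 0 1 0 1 2 1 0 1 0]
  -> pairs=23 depth=3 groups=14 -> no
String 4 '{}{{{{{}}}{}{{{}}}{{{}}{}{}}}{{}{}{}}{{}}}': depth seq [1 0 1 2 3 4 5 4 3 2 3 2 3 4 5 4 3 2 3 4 5 4 3 4 3 4 3 2 1 2 3 2 3 2 3 2 1 2 3 2 1 0]
  -> pairs=21 depth=5 groups=2 -> no
String 5 '{{{{{{}}}}}{}{}{}{}{}{}{}{}{}{}{}{}{}{}{}}': depth seq [1 2 3 4 5 6 5 4 3 2 1 2 1 2 1 2 1 2 1 2 1 2 1 2 1 2 1 2 1 2 1 2 1 2 1 2 1 2 1 2 1 0]
  -> pairs=21 depth=6 groups=1 -> yes
String 6 '{{}{{}{}{}{{}{}}}{{}}{}{}}{{}{{}}}{}{}{}{}{{}}': depth seq [1 2 1 2 3 2 3 2 3 2 3 4 3 4 3 2 1 2 3 2 1 2 1 2 1 0 1 2 1 2 3 2 1 0 1 0 1 0 1 0 1 0 1 2 1 0]
  -> pairs=23 depth=4 groups=7 -> no

Answer: no no no no yes no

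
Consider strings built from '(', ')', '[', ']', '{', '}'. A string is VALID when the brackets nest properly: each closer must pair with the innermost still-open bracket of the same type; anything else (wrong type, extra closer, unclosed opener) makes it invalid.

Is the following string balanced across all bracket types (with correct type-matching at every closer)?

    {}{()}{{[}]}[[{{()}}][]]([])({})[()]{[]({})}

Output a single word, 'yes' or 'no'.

pos 0: push '{'; stack = {
pos 1: '}' matches '{'; pop; stack = (empty)
pos 2: push '{'; stack = {
pos 3: push '('; stack = {(
pos 4: ')' matches '('; pop; stack = {
pos 5: '}' matches '{'; pop; stack = (empty)
pos 6: push '{'; stack = {
pos 7: push '{'; stack = {{
pos 8: push '['; stack = {{[
pos 9: saw closer '}' but top of stack is '[' (expected ']') → INVALID
Verdict: type mismatch at position 9: '}' closes '[' → no

Answer: no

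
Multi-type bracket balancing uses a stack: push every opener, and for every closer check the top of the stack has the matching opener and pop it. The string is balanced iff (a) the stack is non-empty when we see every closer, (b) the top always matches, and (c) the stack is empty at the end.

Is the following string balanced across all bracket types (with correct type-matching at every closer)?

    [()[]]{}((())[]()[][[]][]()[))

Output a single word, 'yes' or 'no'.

pos 0: push '['; stack = [
pos 1: push '('; stack = [(
pos 2: ')' matches '('; pop; stack = [
pos 3: push '['; stack = [[
pos 4: ']' matches '['; pop; stack = [
pos 5: ']' matches '['; pop; stack = (empty)
pos 6: push '{'; stack = {
pos 7: '}' matches '{'; pop; stack = (empty)
pos 8: push '('; stack = (
pos 9: push '('; stack = ((
pos 10: push '('; stack = (((
pos 11: ')' matches '('; pop; stack = ((
pos 12: ')' matches '('; pop; stack = (
pos 13: push '['; stack = ([
pos 14: ']' matches '['; pop; stack = (
pos 15: push '('; stack = ((
pos 16: ')' matches '('; pop; stack = (
pos 17: push '['; stack = ([
pos 18: ']' matches '['; pop; stack = (
pos 19: push '['; stack = ([
pos 20: push '['; stack = ([[
pos 21: ']' matches '['; pop; stack = ([
pos 22: ']' matches '['; pop; stack = (
pos 23: push '['; stack = ([
pos 24: ']' matches '['; pop; stack = (
pos 25: push '('; stack = ((
pos 26: ')' matches '('; pop; stack = (
pos 27: push '['; stack = ([
pos 28: saw closer ')' but top of stack is '[' (expected ']') → INVALID
Verdict: type mismatch at position 28: ')' closes '[' → no

Answer: no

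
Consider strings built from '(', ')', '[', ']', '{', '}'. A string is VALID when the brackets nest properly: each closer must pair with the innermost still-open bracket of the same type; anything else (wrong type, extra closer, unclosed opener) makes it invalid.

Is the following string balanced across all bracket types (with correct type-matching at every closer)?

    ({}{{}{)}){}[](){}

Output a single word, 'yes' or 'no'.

pos 0: push '('; stack = (
pos 1: push '{'; stack = ({
pos 2: '}' matches '{'; pop; stack = (
pos 3: push '{'; stack = ({
pos 4: push '{'; stack = ({{
pos 5: '}' matches '{'; pop; stack = ({
pos 6: push '{'; stack = ({{
pos 7: saw closer ')' but top of stack is '{' (expected '}') → INVALID
Verdict: type mismatch at position 7: ')' closes '{' → no

Answer: no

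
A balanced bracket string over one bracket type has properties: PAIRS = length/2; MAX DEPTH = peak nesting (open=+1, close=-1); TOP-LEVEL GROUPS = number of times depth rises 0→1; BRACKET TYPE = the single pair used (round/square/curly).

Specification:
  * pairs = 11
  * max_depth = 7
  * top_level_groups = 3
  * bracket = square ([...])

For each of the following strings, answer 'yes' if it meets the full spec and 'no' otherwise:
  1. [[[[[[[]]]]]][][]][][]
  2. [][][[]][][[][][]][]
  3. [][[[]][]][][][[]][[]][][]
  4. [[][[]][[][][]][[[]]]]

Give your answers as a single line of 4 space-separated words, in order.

String 1 '[[[[[[[]]]]]][][]][][]': depth seq [1 2 3 4 5 6 7 6 5 4 3 2 1 2 1 2 1 0 1 0 1 0]
  -> pairs=11 depth=7 groups=3 -> yes
String 2 '[][][[]][][[][][]][]': depth seq [1 0 1 0 1 2 1 0 1 0 1 2 1 2 1 2 1 0 1 0]
  -> pairs=10 depth=2 groups=6 -> no
String 3 '[][[[]][]][][][[]][[]][][]': depth seq [1 0 1 2 3 2 1 2 1 0 1 0 1 0 1 2 1 0 1 2 1 0 1 0 1 0]
  -> pairs=13 depth=3 groups=8 -> no
String 4 '[[][[]][[][][]][[[]]]]': depth seq [1 2 1 2 3 2 1 2 3 2 3 2 3 2 1 2 3 4 3 2 1 0]
  -> pairs=11 depth=4 groups=1 -> no

Answer: yes no no no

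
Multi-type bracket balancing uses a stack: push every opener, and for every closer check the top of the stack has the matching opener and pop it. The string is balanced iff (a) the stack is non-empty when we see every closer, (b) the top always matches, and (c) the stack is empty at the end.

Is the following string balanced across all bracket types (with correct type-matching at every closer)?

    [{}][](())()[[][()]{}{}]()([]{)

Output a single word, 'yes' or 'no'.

Answer: no

Derivation:
pos 0: push '['; stack = [
pos 1: push '{'; stack = [{
pos 2: '}' matches '{'; pop; stack = [
pos 3: ']' matches '['; pop; stack = (empty)
pos 4: push '['; stack = [
pos 5: ']' matches '['; pop; stack = (empty)
pos 6: push '('; stack = (
pos 7: push '('; stack = ((
pos 8: ')' matches '('; pop; stack = (
pos 9: ')' matches '('; pop; stack = (empty)
pos 10: push '('; stack = (
pos 11: ')' matches '('; pop; stack = (empty)
pos 12: push '['; stack = [
pos 13: push '['; stack = [[
pos 14: ']' matches '['; pop; stack = [
pos 15: push '['; stack = [[
pos 16: push '('; stack = [[(
pos 17: ')' matches '('; pop; stack = [[
pos 18: ']' matches '['; pop; stack = [
pos 19: push '{'; stack = [{
pos 20: '}' matches '{'; pop; stack = [
pos 21: push '{'; stack = [{
pos 22: '}' matches '{'; pop; stack = [
pos 23: ']' matches '['; pop; stack = (empty)
pos 24: push '('; stack = (
pos 25: ')' matches '('; pop; stack = (empty)
pos 26: push '('; stack = (
pos 27: push '['; stack = ([
pos 28: ']' matches '['; pop; stack = (
pos 29: push '{'; stack = ({
pos 30: saw closer ')' but top of stack is '{' (expected '}') → INVALID
Verdict: type mismatch at position 30: ')' closes '{' → no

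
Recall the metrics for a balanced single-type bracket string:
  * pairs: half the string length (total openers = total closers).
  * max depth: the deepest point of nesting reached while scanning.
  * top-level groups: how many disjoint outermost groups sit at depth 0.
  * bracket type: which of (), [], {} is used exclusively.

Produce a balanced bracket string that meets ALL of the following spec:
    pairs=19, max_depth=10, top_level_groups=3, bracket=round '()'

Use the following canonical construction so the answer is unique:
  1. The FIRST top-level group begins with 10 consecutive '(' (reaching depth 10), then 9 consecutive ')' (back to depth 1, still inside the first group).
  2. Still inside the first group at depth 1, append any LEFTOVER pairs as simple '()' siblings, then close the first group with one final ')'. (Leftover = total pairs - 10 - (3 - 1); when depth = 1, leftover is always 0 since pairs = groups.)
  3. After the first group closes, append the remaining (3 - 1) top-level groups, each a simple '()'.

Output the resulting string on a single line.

Spec: pairs=19 depth=10 groups=3
Leftover pairs = 19 - 10 - (3-1) = 7
First group: deep chain of depth 10 + 7 sibling pairs
Remaining 2 groups: simple '()' each

Answer: (((((((((()))))))))()()()()()()())()()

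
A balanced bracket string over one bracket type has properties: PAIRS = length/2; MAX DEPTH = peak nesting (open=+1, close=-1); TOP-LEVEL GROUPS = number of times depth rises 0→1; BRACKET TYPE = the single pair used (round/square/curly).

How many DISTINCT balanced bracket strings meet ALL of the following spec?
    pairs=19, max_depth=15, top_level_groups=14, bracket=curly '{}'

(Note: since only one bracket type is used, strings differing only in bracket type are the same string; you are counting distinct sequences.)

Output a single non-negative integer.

Answer: 0

Derivation:
Spec: pairs=19 depth=15 groups=14
Count(depth <= 15) = 24794
Count(depth <= 14) = 24794
Count(depth == 15) = 24794 - 24794 = 0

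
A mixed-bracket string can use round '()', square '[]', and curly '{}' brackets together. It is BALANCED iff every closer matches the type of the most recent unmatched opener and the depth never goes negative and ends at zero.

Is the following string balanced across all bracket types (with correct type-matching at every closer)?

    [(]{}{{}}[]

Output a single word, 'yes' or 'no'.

Answer: no

Derivation:
pos 0: push '['; stack = [
pos 1: push '('; stack = [(
pos 2: saw closer ']' but top of stack is '(' (expected ')') → INVALID
Verdict: type mismatch at position 2: ']' closes '(' → no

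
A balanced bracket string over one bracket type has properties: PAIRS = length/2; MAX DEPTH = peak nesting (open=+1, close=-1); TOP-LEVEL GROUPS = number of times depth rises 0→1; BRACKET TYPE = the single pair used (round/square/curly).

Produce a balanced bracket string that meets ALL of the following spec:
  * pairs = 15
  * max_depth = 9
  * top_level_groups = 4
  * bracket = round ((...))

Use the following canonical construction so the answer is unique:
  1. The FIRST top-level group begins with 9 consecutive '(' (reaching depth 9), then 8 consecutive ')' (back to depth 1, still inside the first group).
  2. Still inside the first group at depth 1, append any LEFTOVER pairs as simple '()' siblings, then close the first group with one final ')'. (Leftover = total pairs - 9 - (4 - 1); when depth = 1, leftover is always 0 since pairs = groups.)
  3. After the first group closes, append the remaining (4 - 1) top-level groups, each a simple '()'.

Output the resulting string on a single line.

Spec: pairs=15 depth=9 groups=4
Leftover pairs = 15 - 9 - (4-1) = 3
First group: deep chain of depth 9 + 3 sibling pairs
Remaining 3 groups: simple '()' each

Answer: ((((((((())))))))()()())()()()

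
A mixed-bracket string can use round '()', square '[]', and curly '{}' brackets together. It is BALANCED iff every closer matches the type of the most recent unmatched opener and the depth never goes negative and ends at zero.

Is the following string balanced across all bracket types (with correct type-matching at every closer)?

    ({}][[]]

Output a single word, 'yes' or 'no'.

pos 0: push '('; stack = (
pos 1: push '{'; stack = ({
pos 2: '}' matches '{'; pop; stack = (
pos 3: saw closer ']' but top of stack is '(' (expected ')') → INVALID
Verdict: type mismatch at position 3: ']' closes '(' → no

Answer: no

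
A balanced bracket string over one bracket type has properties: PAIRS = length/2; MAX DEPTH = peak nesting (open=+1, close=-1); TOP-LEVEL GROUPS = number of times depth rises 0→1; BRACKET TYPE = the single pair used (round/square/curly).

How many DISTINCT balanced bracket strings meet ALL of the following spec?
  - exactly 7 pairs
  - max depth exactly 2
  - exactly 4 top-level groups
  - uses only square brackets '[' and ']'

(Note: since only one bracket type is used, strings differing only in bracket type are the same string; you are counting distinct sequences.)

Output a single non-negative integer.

Answer: 20

Derivation:
Spec: pairs=7 depth=2 groups=4
Count(depth <= 2) = 20
Count(depth <= 1) = 0
Count(depth == 2) = 20 - 0 = 20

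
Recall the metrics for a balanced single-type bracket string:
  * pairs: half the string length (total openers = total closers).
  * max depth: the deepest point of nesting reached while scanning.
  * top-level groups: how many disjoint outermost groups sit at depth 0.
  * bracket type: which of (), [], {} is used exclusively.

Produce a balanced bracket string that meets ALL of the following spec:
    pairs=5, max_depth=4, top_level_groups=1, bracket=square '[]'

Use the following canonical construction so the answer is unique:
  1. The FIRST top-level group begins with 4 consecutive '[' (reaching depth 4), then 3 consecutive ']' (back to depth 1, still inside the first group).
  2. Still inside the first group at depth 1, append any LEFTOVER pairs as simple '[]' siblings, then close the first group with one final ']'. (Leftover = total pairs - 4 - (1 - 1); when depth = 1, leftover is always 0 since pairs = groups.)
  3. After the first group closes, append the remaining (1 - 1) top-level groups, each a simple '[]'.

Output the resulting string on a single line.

Spec: pairs=5 depth=4 groups=1
Leftover pairs = 5 - 4 - (1-1) = 1
First group: deep chain of depth 4 + 1 sibling pairs
Remaining 0 groups: simple '[]' each

Answer: [[[[]]][]]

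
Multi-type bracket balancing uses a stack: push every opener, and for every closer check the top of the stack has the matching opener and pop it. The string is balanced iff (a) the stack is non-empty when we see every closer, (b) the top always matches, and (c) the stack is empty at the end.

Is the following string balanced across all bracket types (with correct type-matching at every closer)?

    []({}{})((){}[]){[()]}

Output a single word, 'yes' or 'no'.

Answer: yes

Derivation:
pos 0: push '['; stack = [
pos 1: ']' matches '['; pop; stack = (empty)
pos 2: push '('; stack = (
pos 3: push '{'; stack = ({
pos 4: '}' matches '{'; pop; stack = (
pos 5: push '{'; stack = ({
pos 6: '}' matches '{'; pop; stack = (
pos 7: ')' matches '('; pop; stack = (empty)
pos 8: push '('; stack = (
pos 9: push '('; stack = ((
pos 10: ')' matches '('; pop; stack = (
pos 11: push '{'; stack = ({
pos 12: '}' matches '{'; pop; stack = (
pos 13: push '['; stack = ([
pos 14: ']' matches '['; pop; stack = (
pos 15: ')' matches '('; pop; stack = (empty)
pos 16: push '{'; stack = {
pos 17: push '['; stack = {[
pos 18: push '('; stack = {[(
pos 19: ')' matches '('; pop; stack = {[
pos 20: ']' matches '['; pop; stack = {
pos 21: '}' matches '{'; pop; stack = (empty)
end: stack empty → VALID
Verdict: properly nested → yes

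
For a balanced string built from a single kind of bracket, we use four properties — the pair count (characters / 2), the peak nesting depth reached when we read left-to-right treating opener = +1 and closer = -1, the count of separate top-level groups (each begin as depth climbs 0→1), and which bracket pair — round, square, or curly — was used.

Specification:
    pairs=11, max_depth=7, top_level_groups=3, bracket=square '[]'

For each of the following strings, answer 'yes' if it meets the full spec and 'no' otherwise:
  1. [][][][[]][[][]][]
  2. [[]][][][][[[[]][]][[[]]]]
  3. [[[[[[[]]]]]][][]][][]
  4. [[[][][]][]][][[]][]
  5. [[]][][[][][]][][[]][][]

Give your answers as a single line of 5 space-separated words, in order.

Answer: no no yes no no

Derivation:
String 1 '[][][][[]][[][]][]': depth seq [1 0 1 0 1 0 1 2 1 0 1 2 1 2 1 0 1 0]
  -> pairs=9 depth=2 groups=6 -> no
String 2 '[[]][][][][[[[]][]][[[]]]]': depth seq [1 2 1 0 1 0 1 0 1 0 1 2 3 4 3 2 3 2 1 2 3 4 3 2 1 0]
  -> pairs=13 depth=4 groups=5 -> no
String 3 '[[[[[[[]]]]]][][]][][]': depth seq [1 2 3 4 5 6 7 6 5 4 3 2 1 2 1 2 1 0 1 0 1 0]
  -> pairs=11 depth=7 groups=3 -> yes
String 4 '[[[][][]][]][][[]][]': depth seq [1 2 3 2 3 2 3 2 1 2 1 0 1 0 1 2 1 0 1 0]
  -> pairs=10 depth=3 groups=4 -> no
String 5 '[[]][][[][][]][][[]][][]': depth seq [1 2 1 0 1 0 1 2 1 2 1 2 1 0 1 0 1 2 1 0 1 0 1 0]
  -> pairs=12 depth=2 groups=7 -> no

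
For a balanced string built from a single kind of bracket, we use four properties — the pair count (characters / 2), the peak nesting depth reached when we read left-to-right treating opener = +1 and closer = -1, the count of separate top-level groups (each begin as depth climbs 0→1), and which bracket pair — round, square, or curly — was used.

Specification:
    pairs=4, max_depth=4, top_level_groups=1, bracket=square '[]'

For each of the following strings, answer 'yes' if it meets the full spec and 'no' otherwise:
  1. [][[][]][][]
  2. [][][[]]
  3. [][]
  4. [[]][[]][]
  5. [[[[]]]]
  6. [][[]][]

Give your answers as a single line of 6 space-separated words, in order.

Answer: no no no no yes no

Derivation:
String 1 '[][[][]][][]': depth seq [1 0 1 2 1 2 1 0 1 0 1 0]
  -> pairs=6 depth=2 groups=4 -> no
String 2 '[][][[]]': depth seq [1 0 1 0 1 2 1 0]
  -> pairs=4 depth=2 groups=3 -> no
String 3 '[][]': depth seq [1 0 1 0]
  -> pairs=2 depth=1 groups=2 -> no
String 4 '[[]][[]][]': depth seq [1 2 1 0 1 2 1 0 1 0]
  -> pairs=5 depth=2 groups=3 -> no
String 5 '[[[[]]]]': depth seq [1 2 3 4 3 2 1 0]
  -> pairs=4 depth=4 groups=1 -> yes
String 6 '[][[]][]': depth seq [1 0 1 2 1 0 1 0]
  -> pairs=4 depth=2 groups=3 -> no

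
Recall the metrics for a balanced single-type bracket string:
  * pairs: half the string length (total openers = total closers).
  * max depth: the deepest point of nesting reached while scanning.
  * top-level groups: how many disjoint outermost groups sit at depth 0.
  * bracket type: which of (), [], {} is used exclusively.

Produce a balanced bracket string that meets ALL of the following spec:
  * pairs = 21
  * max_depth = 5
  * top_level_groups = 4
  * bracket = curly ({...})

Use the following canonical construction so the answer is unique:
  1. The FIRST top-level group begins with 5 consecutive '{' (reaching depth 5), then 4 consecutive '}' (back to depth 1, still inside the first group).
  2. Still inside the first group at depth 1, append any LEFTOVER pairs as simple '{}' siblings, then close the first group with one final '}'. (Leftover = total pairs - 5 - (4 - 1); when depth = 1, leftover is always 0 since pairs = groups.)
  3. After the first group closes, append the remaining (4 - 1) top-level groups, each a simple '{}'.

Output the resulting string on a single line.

Answer: {{{{{}}}}{}{}{}{}{}{}{}{}{}{}{}{}{}}{}{}{}

Derivation:
Spec: pairs=21 depth=5 groups=4
Leftover pairs = 21 - 5 - (4-1) = 13
First group: deep chain of depth 5 + 13 sibling pairs
Remaining 3 groups: simple '{}' each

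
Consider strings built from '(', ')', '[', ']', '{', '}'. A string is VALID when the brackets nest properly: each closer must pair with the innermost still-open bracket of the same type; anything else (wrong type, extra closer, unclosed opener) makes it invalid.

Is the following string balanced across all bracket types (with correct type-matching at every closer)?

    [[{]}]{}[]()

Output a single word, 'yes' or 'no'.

Answer: no

Derivation:
pos 0: push '['; stack = [
pos 1: push '['; stack = [[
pos 2: push '{'; stack = [[{
pos 3: saw closer ']' but top of stack is '{' (expected '}') → INVALID
Verdict: type mismatch at position 3: ']' closes '{' → no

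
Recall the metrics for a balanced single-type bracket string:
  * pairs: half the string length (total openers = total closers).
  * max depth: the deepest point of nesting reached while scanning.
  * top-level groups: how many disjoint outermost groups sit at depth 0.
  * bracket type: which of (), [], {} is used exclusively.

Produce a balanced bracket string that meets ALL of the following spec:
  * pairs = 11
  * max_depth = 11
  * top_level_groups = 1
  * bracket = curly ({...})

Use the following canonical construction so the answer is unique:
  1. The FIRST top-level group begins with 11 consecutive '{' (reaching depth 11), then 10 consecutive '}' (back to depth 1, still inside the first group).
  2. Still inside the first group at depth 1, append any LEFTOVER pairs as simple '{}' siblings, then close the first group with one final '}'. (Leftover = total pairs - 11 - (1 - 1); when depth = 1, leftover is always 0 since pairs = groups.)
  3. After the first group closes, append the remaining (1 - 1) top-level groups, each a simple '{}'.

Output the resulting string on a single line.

Answer: {{{{{{{{{{{}}}}}}}}}}}

Derivation:
Spec: pairs=11 depth=11 groups=1
Leftover pairs = 11 - 11 - (1-1) = 0
First group: deep chain of depth 11 + 0 sibling pairs
Remaining 0 groups: simple '{}' each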